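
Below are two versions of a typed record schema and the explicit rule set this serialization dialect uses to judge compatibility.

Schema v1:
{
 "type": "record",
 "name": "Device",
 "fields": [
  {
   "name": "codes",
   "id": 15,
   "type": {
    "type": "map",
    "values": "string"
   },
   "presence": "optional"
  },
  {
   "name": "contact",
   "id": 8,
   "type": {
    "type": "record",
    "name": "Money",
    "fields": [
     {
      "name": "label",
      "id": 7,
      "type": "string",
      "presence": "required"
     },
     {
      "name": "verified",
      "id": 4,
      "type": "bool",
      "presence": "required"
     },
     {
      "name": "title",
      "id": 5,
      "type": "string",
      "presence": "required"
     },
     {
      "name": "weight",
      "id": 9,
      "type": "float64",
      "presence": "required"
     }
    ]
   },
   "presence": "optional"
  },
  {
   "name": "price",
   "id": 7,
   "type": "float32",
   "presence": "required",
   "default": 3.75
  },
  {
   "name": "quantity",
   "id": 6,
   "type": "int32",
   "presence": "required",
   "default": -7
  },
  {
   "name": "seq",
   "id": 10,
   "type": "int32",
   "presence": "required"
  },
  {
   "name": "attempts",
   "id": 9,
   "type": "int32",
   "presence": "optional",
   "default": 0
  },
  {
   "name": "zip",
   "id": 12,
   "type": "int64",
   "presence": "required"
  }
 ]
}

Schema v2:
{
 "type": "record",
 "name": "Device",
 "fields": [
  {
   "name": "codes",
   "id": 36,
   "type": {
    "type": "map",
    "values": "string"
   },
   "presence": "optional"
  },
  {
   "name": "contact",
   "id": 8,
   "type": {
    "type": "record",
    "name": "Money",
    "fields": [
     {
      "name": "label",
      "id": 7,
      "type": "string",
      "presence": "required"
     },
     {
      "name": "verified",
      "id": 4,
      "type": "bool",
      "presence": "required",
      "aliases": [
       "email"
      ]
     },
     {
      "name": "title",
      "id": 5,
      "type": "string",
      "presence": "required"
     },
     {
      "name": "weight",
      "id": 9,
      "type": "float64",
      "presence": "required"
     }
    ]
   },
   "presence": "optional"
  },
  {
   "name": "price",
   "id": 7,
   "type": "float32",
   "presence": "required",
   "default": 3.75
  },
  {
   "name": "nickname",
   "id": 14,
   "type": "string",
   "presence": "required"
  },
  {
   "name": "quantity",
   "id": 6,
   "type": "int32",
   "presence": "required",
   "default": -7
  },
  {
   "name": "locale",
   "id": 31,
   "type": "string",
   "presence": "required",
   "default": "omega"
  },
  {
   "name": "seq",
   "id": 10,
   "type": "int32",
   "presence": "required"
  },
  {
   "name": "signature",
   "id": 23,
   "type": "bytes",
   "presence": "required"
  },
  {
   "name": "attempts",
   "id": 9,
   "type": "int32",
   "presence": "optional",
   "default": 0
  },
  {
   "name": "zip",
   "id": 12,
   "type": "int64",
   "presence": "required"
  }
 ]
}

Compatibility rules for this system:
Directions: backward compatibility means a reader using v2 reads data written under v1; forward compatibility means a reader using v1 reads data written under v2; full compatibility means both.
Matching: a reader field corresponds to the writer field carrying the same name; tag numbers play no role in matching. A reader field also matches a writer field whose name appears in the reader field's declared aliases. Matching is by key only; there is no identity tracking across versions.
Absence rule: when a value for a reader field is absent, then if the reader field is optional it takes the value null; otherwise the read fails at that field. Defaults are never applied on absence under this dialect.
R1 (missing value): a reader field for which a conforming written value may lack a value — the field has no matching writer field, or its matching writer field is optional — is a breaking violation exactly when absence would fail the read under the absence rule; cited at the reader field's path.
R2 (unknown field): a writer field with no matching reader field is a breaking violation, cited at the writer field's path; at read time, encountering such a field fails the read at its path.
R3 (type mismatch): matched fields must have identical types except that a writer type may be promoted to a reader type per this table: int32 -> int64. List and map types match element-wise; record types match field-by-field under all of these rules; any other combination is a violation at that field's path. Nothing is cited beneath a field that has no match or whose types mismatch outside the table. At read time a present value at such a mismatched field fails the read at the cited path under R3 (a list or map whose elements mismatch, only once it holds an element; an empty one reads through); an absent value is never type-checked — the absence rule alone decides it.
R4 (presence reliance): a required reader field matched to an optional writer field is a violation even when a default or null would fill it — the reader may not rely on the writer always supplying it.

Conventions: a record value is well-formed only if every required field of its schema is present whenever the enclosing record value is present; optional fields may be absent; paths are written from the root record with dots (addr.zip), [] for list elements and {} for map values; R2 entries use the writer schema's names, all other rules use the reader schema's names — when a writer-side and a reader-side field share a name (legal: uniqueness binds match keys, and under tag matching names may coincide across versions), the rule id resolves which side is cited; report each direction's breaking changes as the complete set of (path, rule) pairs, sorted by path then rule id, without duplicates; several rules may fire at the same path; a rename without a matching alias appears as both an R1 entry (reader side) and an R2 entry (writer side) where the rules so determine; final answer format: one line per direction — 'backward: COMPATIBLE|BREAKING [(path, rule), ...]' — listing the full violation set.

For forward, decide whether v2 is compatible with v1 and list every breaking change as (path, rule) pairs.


forward: BREAKING [(locale, R2), (nickname, R2), (signature, R2)]

each type pair in Device: writer, then reader
forward analysis of Device with v1 as reader and v2 as writer:
  writer optional, map<string, string> -> map<string, string>: reader codes maps from writer codes
  writer optional, Money -> Money: reader contact maps from writer contact
  writer required, float32 -> float32: reader price maps from writer price
  writer required, int32 -> int32: reader quantity maps from writer quantity
  writer required, int32 -> int32: reader seq maps from writer seq
  writer optional, int32 -> int32: reader attempts maps from writer attempts
  writer required, int64 -> int64: reader zip maps from writer zip
  writer nickname: unknown to reader
  writer locale: unknown to reader
  writer signature: unknown to reader
  writer required, string -> string: reader contact.label maps from writer contact.label
  writer required, bool -> bool: reader contact.verified maps from writer contact.verified
  writer required, string -> string: reader contact.title maps from writer contact.title
  writer required, float64 -> float64: reader contact.weight maps from writer contact.weight
  rule R2 violated at locale
  rule R2 violated at nickname
  rule R2 violated at signature
  => forward verdict for Device: BREAKING, 3 violation(s)
ruling out the remaining Device differences:
  field codes in record Device: tag 15 changed to 36 -> no rule fires on it in Device's dialect; the asked verdict holds


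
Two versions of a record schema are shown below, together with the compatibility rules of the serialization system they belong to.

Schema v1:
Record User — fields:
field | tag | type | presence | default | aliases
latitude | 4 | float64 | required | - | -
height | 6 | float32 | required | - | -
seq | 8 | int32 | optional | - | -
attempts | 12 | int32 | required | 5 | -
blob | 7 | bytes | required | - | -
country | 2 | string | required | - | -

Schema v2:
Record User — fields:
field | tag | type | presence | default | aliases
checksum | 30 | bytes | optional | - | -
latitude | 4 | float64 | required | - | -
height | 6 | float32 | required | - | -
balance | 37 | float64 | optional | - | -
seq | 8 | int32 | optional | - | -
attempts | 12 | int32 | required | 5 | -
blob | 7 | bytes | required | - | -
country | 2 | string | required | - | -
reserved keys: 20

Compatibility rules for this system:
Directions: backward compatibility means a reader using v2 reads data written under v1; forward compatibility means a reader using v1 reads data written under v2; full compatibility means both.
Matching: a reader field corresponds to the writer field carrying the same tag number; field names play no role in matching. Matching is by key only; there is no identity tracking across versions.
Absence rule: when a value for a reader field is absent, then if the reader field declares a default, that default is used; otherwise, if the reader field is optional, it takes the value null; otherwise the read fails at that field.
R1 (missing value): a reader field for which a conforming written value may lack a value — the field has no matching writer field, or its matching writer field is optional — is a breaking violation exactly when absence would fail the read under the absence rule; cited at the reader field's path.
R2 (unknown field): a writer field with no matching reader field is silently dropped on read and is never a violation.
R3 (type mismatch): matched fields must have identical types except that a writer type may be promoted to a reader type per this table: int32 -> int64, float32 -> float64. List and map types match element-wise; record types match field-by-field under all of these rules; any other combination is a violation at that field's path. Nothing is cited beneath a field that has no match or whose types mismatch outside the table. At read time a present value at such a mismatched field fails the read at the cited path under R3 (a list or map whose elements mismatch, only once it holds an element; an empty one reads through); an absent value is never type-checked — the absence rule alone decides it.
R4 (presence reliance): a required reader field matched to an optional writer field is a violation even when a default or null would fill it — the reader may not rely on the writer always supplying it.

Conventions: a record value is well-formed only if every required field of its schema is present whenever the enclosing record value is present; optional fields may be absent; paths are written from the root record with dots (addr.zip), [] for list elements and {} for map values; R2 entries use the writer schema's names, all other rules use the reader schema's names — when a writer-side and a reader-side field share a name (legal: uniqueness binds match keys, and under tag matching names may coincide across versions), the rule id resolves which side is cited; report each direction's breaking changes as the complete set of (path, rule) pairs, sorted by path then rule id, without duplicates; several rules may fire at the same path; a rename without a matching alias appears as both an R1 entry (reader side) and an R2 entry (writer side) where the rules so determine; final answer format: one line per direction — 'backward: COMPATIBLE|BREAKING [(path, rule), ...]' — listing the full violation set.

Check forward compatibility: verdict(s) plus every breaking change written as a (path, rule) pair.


the writer's type comes first in each User pair
forward for User (reader v1, writer v2):
  writer required, float64 -> float64: reader latitude maps from writer latitude
  writer required, float32 -> float32: reader height maps from writer height
  writer optional, int32 -> int32: reader seq maps from writer seq
  writer required, int32 -> int32: reader attempts maps from writer attempts
  writer required, bytes -> bytes: reader blob maps from writer blob
  writer required, string -> string: reader country maps from writer country
  leftover writer field: checksum
  leftover writer field: balance
  => forward verdict for User: COMPATIBLE, no violations
the rest of the User diff is inert for this question:
  added field balance to record User: optional float64, tag 37 (in v2 it sits immediately before seq) -> inert for the asked User verdict: nothing fires
  added field checksum to record User: optional bytes, tag 30 (in v2 it sits immediately before latitude) -> inert for the asked User verdict: nothing fires

forward: COMPATIBLE []


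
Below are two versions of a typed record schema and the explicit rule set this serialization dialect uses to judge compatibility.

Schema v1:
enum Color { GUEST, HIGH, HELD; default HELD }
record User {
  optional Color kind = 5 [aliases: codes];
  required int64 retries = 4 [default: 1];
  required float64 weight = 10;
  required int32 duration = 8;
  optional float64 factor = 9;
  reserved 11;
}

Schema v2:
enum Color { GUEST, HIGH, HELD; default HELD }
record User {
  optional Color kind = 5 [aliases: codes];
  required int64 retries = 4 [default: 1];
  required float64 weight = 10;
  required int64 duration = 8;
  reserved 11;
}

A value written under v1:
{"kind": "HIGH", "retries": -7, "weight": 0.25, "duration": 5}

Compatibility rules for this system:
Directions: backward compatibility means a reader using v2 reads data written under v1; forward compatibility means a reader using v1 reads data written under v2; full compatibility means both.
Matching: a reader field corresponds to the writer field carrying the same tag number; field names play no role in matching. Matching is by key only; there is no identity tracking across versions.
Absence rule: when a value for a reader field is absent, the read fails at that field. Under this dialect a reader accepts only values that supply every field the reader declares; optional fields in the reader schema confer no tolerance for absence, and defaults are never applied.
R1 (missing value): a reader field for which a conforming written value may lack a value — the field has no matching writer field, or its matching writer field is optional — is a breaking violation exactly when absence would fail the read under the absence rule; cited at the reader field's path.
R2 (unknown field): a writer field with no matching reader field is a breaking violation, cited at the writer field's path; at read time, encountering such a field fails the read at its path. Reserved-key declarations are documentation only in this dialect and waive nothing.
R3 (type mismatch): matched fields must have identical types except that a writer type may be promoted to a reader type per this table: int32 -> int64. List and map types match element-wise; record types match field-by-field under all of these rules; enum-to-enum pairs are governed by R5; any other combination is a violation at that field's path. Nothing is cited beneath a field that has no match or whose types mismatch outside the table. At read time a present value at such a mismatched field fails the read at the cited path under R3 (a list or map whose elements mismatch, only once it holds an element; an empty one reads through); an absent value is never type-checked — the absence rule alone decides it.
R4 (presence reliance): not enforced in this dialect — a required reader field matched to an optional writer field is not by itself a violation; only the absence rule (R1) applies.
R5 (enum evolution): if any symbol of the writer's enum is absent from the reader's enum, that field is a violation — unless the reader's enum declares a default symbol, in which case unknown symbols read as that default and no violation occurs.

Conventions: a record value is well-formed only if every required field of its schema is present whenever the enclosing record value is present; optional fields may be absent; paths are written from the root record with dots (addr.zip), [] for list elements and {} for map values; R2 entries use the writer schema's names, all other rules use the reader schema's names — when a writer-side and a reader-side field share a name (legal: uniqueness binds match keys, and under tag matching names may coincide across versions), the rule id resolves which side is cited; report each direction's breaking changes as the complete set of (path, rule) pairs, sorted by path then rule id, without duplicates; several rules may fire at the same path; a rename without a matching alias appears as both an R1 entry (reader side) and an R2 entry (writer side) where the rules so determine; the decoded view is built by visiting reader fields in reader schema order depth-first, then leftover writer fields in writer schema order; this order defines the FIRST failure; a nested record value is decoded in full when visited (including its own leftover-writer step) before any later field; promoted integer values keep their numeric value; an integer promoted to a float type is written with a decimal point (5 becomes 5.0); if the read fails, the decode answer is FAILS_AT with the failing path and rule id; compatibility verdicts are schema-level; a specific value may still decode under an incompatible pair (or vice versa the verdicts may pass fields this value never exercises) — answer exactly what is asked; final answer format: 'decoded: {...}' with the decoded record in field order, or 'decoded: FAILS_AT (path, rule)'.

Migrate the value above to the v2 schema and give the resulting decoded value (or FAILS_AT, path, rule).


decoded: {"kind": "HIGH", "retries": -7, "weight": 0.25, "duration": 5}

in User below, arrows point writer -> reader
decoding the User value with the v2 reader:
  kind := "HIGH"
  retries := -7
  weight := 0.25
  duration := 5 (int32 -> int64)
  => decoded: {"kind": "HIGH", "retries": -7, "weight": 0.25, "duration": 5}
checking off the User differences that do not matter here:
  field duration in record User: type int32 changed to int64 -> schema-level compatibility only; this User value's decode is unchanged


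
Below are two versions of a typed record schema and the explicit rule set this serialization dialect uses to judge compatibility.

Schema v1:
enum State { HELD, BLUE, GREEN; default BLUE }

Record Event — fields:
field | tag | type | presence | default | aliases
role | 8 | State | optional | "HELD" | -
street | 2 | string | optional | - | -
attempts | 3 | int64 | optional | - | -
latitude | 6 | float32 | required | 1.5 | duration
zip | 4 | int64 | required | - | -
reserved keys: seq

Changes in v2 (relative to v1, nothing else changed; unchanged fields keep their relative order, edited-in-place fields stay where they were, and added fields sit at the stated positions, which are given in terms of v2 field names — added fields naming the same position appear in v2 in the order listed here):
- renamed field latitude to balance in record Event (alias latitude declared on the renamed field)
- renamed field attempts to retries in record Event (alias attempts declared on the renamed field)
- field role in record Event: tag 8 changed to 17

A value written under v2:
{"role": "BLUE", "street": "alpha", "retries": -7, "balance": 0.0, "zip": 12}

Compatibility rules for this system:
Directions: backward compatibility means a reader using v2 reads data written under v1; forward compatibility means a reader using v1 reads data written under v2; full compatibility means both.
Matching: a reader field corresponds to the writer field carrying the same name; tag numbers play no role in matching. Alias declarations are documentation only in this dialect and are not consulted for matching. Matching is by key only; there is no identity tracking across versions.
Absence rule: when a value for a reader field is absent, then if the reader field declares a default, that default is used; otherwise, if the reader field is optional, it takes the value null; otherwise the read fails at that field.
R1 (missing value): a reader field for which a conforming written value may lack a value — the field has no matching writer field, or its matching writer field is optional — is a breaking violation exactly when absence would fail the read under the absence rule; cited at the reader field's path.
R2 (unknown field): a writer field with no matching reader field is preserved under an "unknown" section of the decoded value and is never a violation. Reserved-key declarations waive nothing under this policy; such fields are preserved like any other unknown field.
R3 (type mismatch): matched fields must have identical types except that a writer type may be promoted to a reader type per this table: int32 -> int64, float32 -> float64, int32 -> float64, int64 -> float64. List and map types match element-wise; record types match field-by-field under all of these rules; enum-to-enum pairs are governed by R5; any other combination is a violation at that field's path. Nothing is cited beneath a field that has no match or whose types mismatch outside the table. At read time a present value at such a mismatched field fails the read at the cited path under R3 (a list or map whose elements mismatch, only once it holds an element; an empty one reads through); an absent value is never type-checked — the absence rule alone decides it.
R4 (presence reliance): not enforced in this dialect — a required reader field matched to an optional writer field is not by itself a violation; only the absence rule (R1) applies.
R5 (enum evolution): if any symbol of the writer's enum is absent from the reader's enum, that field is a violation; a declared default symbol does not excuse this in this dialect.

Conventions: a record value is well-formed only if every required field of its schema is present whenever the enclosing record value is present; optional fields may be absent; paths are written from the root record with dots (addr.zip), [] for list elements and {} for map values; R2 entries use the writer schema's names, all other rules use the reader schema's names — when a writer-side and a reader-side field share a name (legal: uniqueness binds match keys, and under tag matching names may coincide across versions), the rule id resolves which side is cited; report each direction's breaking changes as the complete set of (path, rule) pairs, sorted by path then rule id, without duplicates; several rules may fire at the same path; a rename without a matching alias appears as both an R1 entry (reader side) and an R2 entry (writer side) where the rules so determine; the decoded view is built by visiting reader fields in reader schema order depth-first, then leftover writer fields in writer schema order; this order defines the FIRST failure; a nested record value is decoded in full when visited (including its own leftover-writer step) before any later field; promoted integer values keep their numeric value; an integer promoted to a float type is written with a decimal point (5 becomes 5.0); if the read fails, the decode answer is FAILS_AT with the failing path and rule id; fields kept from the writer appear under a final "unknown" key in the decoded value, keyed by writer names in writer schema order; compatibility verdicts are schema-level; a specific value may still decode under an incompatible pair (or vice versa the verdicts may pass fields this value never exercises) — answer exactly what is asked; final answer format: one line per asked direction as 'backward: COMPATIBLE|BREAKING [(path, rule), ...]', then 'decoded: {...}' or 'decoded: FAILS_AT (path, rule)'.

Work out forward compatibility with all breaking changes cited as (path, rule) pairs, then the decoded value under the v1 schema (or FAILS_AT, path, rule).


the writer's type comes first in each Event pair
forward pass over Event, reader schema v1, writer schema v2:
  role: State -> State, writer optional; from role
  street: string -> string, writer optional; from street
  attempts: no writer match
  latitude: no writer match
  zip: int64 -> int64, writer required; from zip
  writer field retries has no reader counterpart
  writer field balance has no reader counterpart
  => no violations; forward on Event: COMPATIBLE
decode walk for Event under reader schema v1:
  role := "BLUE"
  street := "alpha"
  attempts := null (absent, optional -> null)
  latitude := 1.5 (absent -> default)
  zip := 12
  writer retries: kept under "unknown"
  writer balance: kept under "unknown"
  => decoded: {"role": "BLUE", "street": "alpha", "attempts": null, "latitude": 1.5, "zip": 12, "unknown": {"retries": -7, "balance": 0.0}}
the rest of the Event diff is inert for this question:
  field role in record Event: tag 8 changed to 17 -> inert for the asked Event verdict: nothing fires

forward: COMPATIBLE []; decoded: {"role": "BLUE", "street": "alpha", "attempts": null, "latitude": 1.5, "zip": 12, "unknown": {"retries": -7, "balance": 0.0}}


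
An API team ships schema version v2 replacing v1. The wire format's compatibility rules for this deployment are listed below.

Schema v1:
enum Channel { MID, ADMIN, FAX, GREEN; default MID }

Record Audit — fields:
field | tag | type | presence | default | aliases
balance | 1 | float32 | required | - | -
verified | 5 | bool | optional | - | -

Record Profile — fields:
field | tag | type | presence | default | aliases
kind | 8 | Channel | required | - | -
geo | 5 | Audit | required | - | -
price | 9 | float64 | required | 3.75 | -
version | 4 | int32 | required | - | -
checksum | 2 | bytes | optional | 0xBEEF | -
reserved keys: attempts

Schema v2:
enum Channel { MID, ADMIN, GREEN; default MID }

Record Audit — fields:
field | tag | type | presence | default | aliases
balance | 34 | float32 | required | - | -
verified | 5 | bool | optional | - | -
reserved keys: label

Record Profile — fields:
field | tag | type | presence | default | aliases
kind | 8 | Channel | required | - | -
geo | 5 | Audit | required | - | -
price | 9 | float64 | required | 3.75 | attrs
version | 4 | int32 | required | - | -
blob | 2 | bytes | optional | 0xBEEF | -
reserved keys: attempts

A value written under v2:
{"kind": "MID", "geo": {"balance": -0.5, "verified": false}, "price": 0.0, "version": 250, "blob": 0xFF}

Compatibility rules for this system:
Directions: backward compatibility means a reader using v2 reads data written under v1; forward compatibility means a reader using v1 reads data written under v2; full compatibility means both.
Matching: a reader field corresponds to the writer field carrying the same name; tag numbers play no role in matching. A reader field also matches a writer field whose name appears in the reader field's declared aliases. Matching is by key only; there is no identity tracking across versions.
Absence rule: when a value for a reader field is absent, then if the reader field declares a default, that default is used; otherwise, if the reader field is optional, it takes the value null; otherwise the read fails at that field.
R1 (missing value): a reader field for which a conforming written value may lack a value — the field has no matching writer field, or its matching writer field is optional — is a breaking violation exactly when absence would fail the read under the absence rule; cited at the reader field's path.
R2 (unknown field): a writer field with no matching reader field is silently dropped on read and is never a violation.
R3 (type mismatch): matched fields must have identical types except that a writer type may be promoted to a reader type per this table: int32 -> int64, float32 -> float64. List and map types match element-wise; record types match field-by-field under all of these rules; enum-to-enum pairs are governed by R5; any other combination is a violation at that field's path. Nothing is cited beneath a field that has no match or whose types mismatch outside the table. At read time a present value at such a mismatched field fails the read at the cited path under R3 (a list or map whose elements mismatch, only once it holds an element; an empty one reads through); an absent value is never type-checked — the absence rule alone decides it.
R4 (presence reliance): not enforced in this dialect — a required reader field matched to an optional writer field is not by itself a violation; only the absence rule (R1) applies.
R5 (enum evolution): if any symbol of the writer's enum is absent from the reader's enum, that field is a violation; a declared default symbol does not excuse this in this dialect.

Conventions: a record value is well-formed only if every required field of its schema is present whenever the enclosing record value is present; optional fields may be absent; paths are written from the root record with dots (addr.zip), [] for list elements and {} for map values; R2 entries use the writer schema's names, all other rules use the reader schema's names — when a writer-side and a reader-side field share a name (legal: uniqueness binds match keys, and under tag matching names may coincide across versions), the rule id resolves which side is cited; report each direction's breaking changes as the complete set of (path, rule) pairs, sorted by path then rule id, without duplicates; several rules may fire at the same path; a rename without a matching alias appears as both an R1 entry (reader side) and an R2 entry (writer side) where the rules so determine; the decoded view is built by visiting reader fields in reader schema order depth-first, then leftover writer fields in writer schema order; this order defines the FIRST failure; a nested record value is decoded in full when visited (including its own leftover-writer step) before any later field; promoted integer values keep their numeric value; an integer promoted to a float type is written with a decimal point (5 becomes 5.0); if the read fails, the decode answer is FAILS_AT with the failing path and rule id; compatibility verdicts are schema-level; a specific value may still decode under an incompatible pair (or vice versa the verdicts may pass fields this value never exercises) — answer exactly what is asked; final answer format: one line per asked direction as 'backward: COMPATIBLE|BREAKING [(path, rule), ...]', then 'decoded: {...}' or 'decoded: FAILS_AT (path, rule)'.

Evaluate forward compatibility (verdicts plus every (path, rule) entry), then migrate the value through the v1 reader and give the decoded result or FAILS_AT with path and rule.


each type pair in Profile: writer, then reader
checking forward for Profile: reader v1 against writer v2:
  kind: Channel -> Channel, writer required; from kind
  geo: Audit -> Audit, writer required; from geo
  price: float64 -> float64, writer required; from price
  version: int32 -> int32, writer required; from version
  checksum: no writer-side match
  leftover writer field: blob
  geo.balance: float32 -> float32, writer required; from geo.balance
  geo.verified: bool -> bool, writer optional; from geo.verified
  => forward: COMPATIBLE
decode walk for Profile under reader schema v1:
  kind := "MID"
  geo.balance := -0.5
  geo.verified := false
  price := 0.0
  version := 250
  checksum := 0xBEEF (absent -> default)
  writer blob: unknown -> dropped
  => decoded: {"kind": "MID", "geo": {"balance": -0.5, "verified": false}, "price": 0.0, "version": 250, "checksum": 0xBEEF}
the other Profile changes do not affect what is asked:
  field balance in record Audit: tag 1 changed to 34 -> triggers nothing under Profile's printed rules — same verdict
  enum Channel (field kind in record Profile): symbol FAX removed -> affects backward compatibility only, which is not asked

forward: COMPATIBLE []; decoded: {"kind": "MID", "geo": {"balance": -0.5, "verified": false}, "price": 0.0, "version": 250, "checksum": 0xBEEF}


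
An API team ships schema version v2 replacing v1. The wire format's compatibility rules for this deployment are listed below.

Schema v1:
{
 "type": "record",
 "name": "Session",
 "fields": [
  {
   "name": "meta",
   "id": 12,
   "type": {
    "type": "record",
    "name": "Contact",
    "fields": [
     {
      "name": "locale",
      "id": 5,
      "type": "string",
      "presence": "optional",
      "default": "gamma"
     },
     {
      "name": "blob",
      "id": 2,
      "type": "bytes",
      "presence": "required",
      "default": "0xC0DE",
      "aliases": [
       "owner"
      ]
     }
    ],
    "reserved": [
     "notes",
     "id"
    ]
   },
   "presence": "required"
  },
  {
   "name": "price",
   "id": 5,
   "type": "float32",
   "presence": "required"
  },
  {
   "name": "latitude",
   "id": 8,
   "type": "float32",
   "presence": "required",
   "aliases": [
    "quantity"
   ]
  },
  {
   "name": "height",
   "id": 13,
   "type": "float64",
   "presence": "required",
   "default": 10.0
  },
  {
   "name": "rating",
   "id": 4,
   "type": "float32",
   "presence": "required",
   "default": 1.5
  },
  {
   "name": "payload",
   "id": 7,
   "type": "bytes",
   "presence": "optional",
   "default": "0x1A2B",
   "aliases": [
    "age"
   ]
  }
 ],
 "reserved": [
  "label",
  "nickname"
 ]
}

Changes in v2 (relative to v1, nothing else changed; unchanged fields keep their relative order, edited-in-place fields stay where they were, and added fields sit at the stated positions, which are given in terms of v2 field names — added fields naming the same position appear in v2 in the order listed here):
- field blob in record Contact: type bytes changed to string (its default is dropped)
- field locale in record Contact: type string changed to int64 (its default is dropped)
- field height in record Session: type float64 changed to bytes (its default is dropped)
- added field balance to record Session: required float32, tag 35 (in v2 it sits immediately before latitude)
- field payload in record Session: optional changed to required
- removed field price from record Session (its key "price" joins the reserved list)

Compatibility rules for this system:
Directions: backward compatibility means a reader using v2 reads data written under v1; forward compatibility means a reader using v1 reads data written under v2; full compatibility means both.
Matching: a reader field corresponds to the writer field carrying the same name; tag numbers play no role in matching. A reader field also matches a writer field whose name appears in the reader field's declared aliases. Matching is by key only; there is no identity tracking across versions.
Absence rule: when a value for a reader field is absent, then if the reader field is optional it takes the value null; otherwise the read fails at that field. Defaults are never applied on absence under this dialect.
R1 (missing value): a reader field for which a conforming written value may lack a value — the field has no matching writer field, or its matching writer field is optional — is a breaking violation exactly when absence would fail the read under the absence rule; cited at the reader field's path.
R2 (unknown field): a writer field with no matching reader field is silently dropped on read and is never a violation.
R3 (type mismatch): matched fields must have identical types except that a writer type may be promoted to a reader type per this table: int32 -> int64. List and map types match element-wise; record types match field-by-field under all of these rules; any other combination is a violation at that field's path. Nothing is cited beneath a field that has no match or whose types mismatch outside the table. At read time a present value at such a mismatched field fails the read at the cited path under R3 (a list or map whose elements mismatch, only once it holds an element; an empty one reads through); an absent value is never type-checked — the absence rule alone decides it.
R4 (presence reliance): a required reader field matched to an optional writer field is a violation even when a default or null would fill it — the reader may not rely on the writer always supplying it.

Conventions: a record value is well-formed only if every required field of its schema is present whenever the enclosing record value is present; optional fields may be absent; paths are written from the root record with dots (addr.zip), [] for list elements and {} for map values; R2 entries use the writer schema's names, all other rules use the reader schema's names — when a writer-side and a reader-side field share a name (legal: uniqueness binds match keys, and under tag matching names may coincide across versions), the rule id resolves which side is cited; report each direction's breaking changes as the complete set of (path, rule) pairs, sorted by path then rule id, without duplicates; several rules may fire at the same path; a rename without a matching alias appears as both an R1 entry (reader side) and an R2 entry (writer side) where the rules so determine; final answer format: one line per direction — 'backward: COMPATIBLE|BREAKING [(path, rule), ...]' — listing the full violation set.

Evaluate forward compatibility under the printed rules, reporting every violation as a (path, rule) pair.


forward: BREAKING [(height, R3), (meta.blob, R3), (meta.locale, R3), (price, R1)]

in Session below, arrows point writer -> reader
forward on Session — v1 reading data written by v2:
  writer required, Contact -> Contact: reader meta maps from writer meta
  price: no writer-side match
  writer required, float32 -> float32: reader latitude maps from writer latitude
  writer required, bytes -> float64: reader height maps from writer height
  writer required, float32 -> float32: reader rating maps from writer rating
  writer required, bytes -> bytes: reader payload maps from writer payload
  balance (writer side), unknown to reader
  writer optional, int64 -> string: reader meta.locale maps from writer meta.locale
  writer required, string -> bytes: reader meta.blob maps from writer meta.blob
  breaking: (height, R3)
  breaking: (meta.blob, R3)
  breaking: (meta.locale, R3)
  breaking: (price, R1)
  forward on Session therefore BREAKING (4)
the rest of the Session diff is inert for this question:
  added field balance to record Session: required float32, tag 35 (in v2 it sits immediately before latitude) -> fires only in the backward direction of Session, which is not asked here
  field payload in record Session: optional changed to required -> fires only in the backward direction of Session, which is not asked here


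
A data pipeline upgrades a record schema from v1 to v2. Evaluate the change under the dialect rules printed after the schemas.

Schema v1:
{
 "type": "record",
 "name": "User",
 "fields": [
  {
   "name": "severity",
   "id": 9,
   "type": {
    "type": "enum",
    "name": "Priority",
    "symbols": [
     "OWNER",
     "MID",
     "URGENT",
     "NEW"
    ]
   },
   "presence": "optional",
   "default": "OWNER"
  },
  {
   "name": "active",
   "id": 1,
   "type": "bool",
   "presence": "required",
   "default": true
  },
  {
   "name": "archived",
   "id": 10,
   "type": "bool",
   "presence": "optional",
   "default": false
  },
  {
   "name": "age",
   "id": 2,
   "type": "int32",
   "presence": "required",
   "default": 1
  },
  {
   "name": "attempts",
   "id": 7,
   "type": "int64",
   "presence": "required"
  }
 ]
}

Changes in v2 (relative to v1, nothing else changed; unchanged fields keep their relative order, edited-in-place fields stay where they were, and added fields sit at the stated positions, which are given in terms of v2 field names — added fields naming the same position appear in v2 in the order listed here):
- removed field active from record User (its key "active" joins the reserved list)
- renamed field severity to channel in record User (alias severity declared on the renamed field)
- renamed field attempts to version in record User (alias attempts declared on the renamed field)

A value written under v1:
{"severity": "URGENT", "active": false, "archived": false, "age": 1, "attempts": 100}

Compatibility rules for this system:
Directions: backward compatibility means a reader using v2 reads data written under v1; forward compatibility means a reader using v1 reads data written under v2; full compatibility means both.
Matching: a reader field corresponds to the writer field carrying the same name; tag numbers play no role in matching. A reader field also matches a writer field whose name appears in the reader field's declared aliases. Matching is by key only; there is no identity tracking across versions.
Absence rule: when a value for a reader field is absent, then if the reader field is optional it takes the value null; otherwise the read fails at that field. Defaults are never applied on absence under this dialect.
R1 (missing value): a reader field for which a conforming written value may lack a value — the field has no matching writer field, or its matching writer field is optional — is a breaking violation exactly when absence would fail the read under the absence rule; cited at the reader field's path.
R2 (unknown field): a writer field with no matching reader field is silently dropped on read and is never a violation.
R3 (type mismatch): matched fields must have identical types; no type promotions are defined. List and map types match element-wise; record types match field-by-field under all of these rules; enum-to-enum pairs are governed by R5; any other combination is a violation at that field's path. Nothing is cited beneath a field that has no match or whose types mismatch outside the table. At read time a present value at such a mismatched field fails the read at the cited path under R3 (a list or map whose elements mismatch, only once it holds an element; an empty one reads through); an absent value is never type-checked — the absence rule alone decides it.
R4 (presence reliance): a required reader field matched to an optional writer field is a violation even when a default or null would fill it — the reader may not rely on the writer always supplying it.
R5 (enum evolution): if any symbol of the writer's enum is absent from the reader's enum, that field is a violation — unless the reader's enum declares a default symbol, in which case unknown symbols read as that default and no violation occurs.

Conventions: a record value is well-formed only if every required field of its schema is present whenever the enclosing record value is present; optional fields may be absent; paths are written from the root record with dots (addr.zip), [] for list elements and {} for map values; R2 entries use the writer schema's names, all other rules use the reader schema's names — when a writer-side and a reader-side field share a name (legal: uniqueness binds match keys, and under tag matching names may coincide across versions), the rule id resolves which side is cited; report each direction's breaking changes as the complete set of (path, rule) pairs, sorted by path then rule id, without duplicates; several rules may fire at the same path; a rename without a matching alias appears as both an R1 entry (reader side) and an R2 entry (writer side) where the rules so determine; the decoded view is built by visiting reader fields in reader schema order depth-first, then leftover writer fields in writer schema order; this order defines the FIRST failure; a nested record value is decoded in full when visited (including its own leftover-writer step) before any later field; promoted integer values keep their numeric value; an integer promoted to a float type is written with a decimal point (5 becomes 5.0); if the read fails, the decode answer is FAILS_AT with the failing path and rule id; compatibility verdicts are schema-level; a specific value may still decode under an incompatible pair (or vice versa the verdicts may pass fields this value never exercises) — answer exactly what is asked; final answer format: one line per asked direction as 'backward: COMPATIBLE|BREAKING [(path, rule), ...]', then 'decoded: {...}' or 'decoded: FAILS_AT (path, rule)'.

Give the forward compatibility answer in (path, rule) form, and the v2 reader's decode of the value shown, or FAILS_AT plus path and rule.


the writer's type comes first in each User pair
forward on User — v1 reading data written by v2:
  severity: no writer match
  active: no writer match
  archived <- archived (bool -> bool, writer optional)
  age <- age (int32 -> int32, writer required)
  attempts: no writer match
  leftover writer field: channel
  leftover writer field: version
  rule R1 violated at active
  rule R1 violated at attempts
  => forward verdict for User: BREAKING, 2 violation(s)
decoding the User value with the v2 reader:
  channel := "URGENT" (from writer severity)
  archived := false
  age := 1
  version := 100 (from writer attempts)
  writer active: unknown -> dropped
  => decoded: {"channel": "URGENT", "archived": false, "age": 1, "version": 100}

forward: BREAKING [(active, R1), (attempts, R1)]; decoded: {"channel": "URGENT", "archived": false, "age": 1, "version": 100}
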